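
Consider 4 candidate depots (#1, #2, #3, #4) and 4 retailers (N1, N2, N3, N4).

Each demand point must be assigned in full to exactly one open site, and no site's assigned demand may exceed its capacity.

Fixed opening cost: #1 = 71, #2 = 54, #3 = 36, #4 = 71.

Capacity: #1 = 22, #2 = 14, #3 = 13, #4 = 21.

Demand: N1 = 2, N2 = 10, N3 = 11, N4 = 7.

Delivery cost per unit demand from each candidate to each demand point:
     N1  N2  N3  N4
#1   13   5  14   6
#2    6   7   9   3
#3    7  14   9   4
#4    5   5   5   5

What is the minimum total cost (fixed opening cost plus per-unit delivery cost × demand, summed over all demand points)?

254

Open {#3, #4}; cheapest assignment that respects the capacities:
  #3 (cap 13, load 9): N1, N4 — cost 2×7 + 7×4 = 42
  #4 (cap 21, load 21): N2, N3 — cost 10×5 + 11×5 = 105
  Shipping 147, fixed 107 → total 254.
  Any other capacity-feasible assignment to {#3, #4} ships for at least 147.
Compare {#2, #4}: its best feasible assignment gives total 263.
Compare {#1, #4}: its best feasible assignment gives total 292.
Every other set of open sites that can feasibly serve all demand totals ≥ 263 even under its best assignment. Minimum: 254.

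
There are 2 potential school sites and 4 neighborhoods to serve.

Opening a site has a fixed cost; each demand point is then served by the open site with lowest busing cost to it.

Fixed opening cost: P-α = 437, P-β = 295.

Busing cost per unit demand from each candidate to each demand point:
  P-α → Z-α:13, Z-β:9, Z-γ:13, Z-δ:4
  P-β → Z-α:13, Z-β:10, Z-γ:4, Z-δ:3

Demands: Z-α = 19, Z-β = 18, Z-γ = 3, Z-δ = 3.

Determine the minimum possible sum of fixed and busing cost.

743

Open {P-β}: assign each demand point to its cheapest open site.
  Z-α→P-β 19×13=247, Z-β→P-β 18×10=180, Z-γ→P-β 3×4=12, Z-δ→P-β 3×3=9
  busing cost 448, fixed 295 → total 743.
Compare {P-α}: busing cost 460 + fixed 437 = 897.
Compare {P-α, P-β}: busing cost 430 + fixed 732 = 1162.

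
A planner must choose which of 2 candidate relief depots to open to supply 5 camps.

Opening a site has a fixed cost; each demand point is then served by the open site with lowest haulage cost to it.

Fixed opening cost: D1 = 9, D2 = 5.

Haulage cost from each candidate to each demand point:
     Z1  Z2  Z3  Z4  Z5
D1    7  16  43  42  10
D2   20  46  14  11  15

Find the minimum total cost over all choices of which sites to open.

Open {D1, D2}: assign each demand point to its cheapest open site.
  Z1→D1 7, Z2→D1 16, Z3→D2 14, Z4→D2 11, Z5→D1 10
  haulage cost 58, fixed 14 → total 72.
Compare {D2}: haulage cost 106 + fixed 5 = 111.
Compare {D1}: haulage cost 118 + fixed 9 = 127.

72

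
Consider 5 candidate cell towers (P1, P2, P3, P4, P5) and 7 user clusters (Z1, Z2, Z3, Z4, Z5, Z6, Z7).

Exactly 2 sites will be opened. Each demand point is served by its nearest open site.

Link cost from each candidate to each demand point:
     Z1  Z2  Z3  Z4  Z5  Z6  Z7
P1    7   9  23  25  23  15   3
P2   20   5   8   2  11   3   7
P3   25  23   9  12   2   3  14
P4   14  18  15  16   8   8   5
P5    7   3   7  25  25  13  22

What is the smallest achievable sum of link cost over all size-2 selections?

Open {P1, P2}.
  Z1→P1 7, Z2→P2 5, Z3→P2 8, Z4→P2 2, Z5→P2 11, Z6→P2 3, Z7→P1 3  ⇒ total 39.
Compare {P2, P5}: total 40.
Compare {P1, P3}: total 45.
No size-2 selection does better; minimum is 39.

39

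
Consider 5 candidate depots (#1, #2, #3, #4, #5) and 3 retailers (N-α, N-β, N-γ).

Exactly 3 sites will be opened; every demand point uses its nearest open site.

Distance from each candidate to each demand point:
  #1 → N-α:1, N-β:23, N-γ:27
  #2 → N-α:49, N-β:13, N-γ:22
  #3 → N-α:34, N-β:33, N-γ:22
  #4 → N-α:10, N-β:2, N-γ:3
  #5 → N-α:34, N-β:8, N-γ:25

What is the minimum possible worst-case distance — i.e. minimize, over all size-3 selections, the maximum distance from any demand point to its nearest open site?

3

Open {#1, #2, #4}.
  Farthest demand point is N-γ at distance 3 (to #4); all others are ≤ 3.
With {#1, #3, #4} the worst case is 3.
With {#1, #4, #5} the worst case is 3.
No size-3 selection achieves below 3.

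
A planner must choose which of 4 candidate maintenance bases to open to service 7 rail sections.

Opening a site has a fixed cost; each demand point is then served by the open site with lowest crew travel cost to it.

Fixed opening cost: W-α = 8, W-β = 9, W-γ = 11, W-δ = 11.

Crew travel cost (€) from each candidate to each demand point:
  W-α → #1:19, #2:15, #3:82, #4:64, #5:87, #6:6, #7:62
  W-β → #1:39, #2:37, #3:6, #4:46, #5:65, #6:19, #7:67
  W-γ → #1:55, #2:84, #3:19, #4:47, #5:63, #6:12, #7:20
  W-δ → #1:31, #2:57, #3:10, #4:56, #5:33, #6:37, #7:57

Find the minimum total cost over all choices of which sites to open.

Open {W-α, W-γ, W-δ}: assign each demand point to its cheapest open site.
  #1→W-α 19, #2→W-α 15, #3→W-δ 10, #4→W-γ 47, #5→W-δ 33, #6→W-α 6, #7→W-γ 20
  crew travel cost 150, fixed 30 → total 180.
Compare {W-α, W-β, W-γ, W-δ}: crew travel cost 145 + fixed 39 = 184.
Compare {W-α, W-β, W-γ}: crew travel cost 175 + fixed 28 = 203.
Compare {W-α, W-γ}: crew travel cost 189 + fixed 19 = 208.
All other subsets cost ≥ 184. Minimum total cost: 180.

180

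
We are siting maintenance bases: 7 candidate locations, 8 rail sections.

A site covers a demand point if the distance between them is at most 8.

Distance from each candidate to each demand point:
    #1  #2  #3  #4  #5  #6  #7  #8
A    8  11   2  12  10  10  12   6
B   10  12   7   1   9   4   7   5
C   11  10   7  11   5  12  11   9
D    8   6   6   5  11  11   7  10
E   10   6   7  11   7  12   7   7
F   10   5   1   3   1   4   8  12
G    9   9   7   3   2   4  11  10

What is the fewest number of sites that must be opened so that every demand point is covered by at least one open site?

2

Coverage sets (demand points within 8 of each site):
  A: {#1, #3, #8}
  B: {#3, #4, #6, #7, #8}
  C: {#3, #5}
  D: {#1, #2, #3, #4, #7}
  E: {#2, #3, #5, #7, #8}
  F: {#2, #3, #4, #5, #6, #7}
  G: {#3, #4, #5, #6}
No single site covers all 8 demand points.
But {A, F} covers everything, so the minimum is 2.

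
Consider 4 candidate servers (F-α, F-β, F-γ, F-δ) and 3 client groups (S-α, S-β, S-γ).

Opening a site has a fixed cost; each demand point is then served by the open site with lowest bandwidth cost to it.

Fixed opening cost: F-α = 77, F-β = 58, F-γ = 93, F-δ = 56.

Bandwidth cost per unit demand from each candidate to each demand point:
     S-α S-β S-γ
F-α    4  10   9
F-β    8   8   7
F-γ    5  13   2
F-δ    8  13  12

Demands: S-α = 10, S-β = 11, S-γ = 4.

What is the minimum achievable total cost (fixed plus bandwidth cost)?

Open {F-β}: assign each demand point to its cheapest open site.
  S-α→F-β 10×8=80, S-β→F-β 11×8=88, S-γ→F-β 4×7=28
  bandwidth cost 196, fixed 58 → total 254.
Compare {F-α}: bandwidth cost 186 + fixed 77 = 263.
Compare {F-α, F-β}: bandwidth cost 156 + fixed 135 = 291.
Compare {F-γ}: bandwidth cost 201 + fixed 93 = 294.
All other subsets cost ≥ 263. Minimum total cost: 254.

254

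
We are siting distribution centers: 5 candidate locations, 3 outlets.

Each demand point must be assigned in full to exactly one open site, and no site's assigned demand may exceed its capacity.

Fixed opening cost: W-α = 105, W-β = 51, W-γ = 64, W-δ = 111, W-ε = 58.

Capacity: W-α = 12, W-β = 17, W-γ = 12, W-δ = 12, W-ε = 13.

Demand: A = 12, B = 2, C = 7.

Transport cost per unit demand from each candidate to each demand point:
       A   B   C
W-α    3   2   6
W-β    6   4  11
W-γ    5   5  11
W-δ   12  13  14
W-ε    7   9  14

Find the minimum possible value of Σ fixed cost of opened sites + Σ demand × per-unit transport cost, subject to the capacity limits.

260

Open {W-β, W-γ}; cheapest assignment that respects the capacities:
  W-β (cap 17, load 9): B, C — cost 2×4 + 7×11 = 85
  W-γ (cap 12, load 12): A — cost 12×5 = 60
  Shipping 145, fixed 115 → total 260.
  Any other capacity-feasible assignment to {W-β, W-γ} ships for at least 145.
Compare {W-α, W-β}: its best feasible assignment gives total 274.
Compare {W-α, W-γ}: its best feasible assignment gives total 275.
Every other set of open sites that can feasibly serve all demand totals ≥ 274 even under its best assignment. Minimum: 260.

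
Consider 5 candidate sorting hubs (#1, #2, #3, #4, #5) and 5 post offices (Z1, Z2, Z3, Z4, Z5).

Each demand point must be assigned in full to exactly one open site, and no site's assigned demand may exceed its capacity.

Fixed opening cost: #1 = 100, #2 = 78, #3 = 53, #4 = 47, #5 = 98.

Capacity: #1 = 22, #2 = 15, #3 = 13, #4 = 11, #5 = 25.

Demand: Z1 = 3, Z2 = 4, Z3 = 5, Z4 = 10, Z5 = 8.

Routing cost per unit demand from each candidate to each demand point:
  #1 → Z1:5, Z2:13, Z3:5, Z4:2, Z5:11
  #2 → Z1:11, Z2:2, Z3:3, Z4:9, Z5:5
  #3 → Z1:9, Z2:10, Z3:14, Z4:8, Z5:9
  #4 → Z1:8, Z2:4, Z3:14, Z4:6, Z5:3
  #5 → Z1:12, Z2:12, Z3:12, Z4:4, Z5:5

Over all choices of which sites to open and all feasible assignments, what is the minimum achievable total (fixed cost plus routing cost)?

Open {#1, #4}; cheapest assignment that respects the capacities:
  #1 (cap 22, load 22): Z1, Z2, Z3, Z4 — cost 3×5 + 4×13 + 5×5 + 10×2 = 112
  #4 (cap 11, load 8): Z5 — cost 8×3 = 24
  Shipping 136, fixed 147 → total 283.
  Any other capacity-feasible assignment to {#1, #4} ships for at least 136.
Compare {#1, #2}: its best feasible assignment gives total 286.
Compare {#1, #2, #4}: its best feasible assignment gives total 307.
Every other set of open sites that can feasibly serve all demand totals ≥ 286 even under its best assignment. Minimum: 283.

283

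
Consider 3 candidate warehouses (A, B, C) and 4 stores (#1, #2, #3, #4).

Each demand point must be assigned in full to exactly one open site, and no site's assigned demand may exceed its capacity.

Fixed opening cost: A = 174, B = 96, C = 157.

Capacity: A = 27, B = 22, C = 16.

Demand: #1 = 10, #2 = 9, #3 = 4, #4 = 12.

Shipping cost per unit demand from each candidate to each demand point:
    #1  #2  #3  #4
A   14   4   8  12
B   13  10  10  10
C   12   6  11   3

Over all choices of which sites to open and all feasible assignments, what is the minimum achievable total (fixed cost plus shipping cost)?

Open {B, C}; cheapest assignment that respects the capacities:
  B (cap 22, load 19): #1, #2 — cost 10×13 + 9×10 = 220
  C (cap 16, load 16): #3, #4 — cost 4×11 + 12×3 = 80
  Shipping 300, fixed 253 → total 553.
  Any other capacity-feasible assignment to {B, C} ships for at least 300.
Compare {A, C}: its best feasible assignment gives total 575.
Compare {A, B}: its best feasible assignment gives total 588.
Every other set of open sites that can feasibly serve all demand totals ≥ 575 even under its best assignment. Minimum: 553.

553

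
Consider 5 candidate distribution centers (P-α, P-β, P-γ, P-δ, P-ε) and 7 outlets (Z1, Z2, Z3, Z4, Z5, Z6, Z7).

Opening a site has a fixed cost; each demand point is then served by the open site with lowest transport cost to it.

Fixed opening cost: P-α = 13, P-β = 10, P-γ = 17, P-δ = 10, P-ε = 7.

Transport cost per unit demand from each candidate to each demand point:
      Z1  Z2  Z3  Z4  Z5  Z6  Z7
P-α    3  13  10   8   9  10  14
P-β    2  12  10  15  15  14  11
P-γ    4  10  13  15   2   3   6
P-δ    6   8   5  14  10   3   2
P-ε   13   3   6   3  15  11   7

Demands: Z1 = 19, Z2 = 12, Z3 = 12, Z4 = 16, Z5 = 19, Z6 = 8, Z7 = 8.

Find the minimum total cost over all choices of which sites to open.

304

Open {P-β, P-γ, P-δ, P-ε}: assign each demand point to its cheapest open site.
  Z1→P-β 19×2=38, Z2→P-ε 12×3=36, Z3→P-δ 12×5=60, Z4→P-ε 16×3=48, Z5→P-γ 19×2=38, Z6→P-γ 8×3=24, Z7→P-δ 8×2=16
  transport cost 260, fixed 44 → total 304.
Compare {P-α, P-β, P-γ, P-δ, P-ε}: transport cost 260 + fixed 57 = 317.
Compare {P-α, P-γ, P-δ, P-ε}: transport cost 279 + fixed 47 = 326.
Compare {P-γ, P-δ, P-ε}: transport cost 298 + fixed 34 = 332.
All other subsets cost ≥ 317. Minimum total cost: 304.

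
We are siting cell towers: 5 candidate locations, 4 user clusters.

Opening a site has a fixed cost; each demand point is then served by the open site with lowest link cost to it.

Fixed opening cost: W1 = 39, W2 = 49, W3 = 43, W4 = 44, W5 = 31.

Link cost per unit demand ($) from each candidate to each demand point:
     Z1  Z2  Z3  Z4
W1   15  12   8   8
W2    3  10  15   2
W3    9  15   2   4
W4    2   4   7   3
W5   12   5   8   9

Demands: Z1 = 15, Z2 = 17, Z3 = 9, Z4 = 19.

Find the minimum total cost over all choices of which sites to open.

260

Open {W3, W4}: assign each demand point to its cheapest open site.
  Z1→W4 15×2=30, Z2→W4 17×4=68, Z3→W3 9×2=18, Z4→W4 19×3=57
  link cost 173, fixed 87 → total 260.
Compare {W4}: link cost 218 + fixed 44 = 262.
Compare {W2, W3, W4}: link cost 154 + fixed 136 = 290.
Compare {W3, W4, W5}: link cost 173 + fixed 118 = 291.
All other subsets cost ≥ 262. Minimum total cost: 260.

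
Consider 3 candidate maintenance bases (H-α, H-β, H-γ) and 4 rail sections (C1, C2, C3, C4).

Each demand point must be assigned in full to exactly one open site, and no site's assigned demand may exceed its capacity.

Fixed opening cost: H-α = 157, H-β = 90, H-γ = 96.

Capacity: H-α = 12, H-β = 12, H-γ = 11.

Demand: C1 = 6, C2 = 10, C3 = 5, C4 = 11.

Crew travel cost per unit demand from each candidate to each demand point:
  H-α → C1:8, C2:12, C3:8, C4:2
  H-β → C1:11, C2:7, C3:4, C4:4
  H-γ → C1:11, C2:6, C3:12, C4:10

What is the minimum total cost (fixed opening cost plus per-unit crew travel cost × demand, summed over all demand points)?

Open {H-α, H-β, H-γ}; cheapest assignment that respects the capacities:
  H-α (cap 12, load 11): C4 — cost 11×2 = 22
  H-β (cap 12, load 11): C1, C3 — cost 6×11 + 5×4 = 86
  H-γ (cap 11, load 10): C2 — cost 10×6 = 60
  Shipping 168, fixed 343 → total 511.
  Any other capacity-feasible assignment to {H-α, H-β, H-γ} ships for at least 168.
Total demand is 32 and no other set of sites has combined capacity ≥ 32, so {H-α, H-β, H-γ} is the only feasible choice of open sites. Minimum: 511.

511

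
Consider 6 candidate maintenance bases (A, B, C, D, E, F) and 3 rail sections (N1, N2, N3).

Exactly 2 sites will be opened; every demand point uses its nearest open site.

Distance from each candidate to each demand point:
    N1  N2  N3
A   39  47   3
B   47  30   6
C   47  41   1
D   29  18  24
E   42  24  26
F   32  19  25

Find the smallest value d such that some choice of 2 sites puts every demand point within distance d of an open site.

Open {A, D}.
  Farthest demand point is N1 at distance 29 (to D); all others are ≤ 29.
With {B, D} the worst case is 29.
With {C, D} the worst case is 29.
No size-2 selection achieves below 29.

29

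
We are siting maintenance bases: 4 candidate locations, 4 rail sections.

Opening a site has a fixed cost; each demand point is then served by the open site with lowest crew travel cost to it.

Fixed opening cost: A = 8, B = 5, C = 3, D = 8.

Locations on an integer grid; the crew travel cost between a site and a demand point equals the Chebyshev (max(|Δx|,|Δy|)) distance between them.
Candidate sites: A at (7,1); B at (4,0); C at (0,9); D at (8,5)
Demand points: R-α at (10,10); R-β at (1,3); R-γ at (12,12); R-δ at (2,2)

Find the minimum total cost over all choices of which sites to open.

Open {B, D}: assign each demand point to its cheapest open site.
  R-α→D 5, R-β→B 3, R-γ→D 7, R-δ→B 2
  crew travel cost 17, fixed 13 → total 30.
Compare {B}: crew travel cost 27 + fixed 5 = 32.
Compare {D}: crew travel cost 25 + fixed 8 = 33.
Compare {B, C, D}: crew travel cost 17 + fixed 16 = 33.
All other subsets cost ≥ 32. Minimum total cost: 30.

30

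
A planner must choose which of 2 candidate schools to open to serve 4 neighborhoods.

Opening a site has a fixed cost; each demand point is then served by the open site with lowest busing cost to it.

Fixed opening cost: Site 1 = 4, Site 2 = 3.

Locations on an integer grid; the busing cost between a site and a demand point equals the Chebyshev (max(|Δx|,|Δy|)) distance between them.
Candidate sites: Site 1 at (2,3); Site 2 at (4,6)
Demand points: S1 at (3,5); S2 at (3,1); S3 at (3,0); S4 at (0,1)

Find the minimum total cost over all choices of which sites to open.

13

Open {Site 1}: assign each demand point to its cheapest open site.
  S1→Site 1 2, S2→Site 1 2, S3→Site 1 3, S4→Site 1 2
  busing cost 9, fixed 4 → total 13.
Compare {Site 1, Site 2}: busing cost 8 + fixed 7 = 15.
Compare {Site 2}: busing cost 17 + fixed 3 = 20.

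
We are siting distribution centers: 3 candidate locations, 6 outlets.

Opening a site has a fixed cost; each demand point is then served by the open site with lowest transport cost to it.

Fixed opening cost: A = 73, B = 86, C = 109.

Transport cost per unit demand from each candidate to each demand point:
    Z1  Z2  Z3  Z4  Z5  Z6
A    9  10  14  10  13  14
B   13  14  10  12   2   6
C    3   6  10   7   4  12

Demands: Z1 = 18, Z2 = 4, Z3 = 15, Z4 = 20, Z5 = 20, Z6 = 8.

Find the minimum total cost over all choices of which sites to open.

651

Open {B, C}: assign each demand point to its cheapest open site.
  Z1→C 18×3=54, Z2→C 4×6=24, Z3→B 15×10=150, Z4→C 20×7=140, Z5→B 20×2=40, Z6→B 8×6=48
  transport cost 456, fixed 195 → total 651.
Compare {C}: transport cost 544 + fixed 109 = 653.
Compare {A, B, C}: transport cost 456 + fixed 268 = 724.
Compare {A, C}: transport cost 544 + fixed 182 = 726.
All other subsets cost ≥ 653. Minimum total cost: 651.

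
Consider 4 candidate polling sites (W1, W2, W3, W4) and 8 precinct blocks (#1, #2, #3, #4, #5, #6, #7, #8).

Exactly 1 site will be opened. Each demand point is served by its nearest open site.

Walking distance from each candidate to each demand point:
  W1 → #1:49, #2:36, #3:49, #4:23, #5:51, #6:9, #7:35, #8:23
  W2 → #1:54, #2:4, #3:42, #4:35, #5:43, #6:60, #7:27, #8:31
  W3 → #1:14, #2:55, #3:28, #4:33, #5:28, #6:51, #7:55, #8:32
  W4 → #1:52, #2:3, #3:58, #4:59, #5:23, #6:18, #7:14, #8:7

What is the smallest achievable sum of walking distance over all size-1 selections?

234

Open {W4}.
  #1→W4 52, #2→W4 3, #3→W4 58, #4→W4 59, #5→W4 23, #6→W4 18, #7→W4 14, #8→W4 7  ⇒ total 234.
Compare {W1}: total 275.
Compare {W2}: total 296.
No size-1 selection does better; minimum is 234.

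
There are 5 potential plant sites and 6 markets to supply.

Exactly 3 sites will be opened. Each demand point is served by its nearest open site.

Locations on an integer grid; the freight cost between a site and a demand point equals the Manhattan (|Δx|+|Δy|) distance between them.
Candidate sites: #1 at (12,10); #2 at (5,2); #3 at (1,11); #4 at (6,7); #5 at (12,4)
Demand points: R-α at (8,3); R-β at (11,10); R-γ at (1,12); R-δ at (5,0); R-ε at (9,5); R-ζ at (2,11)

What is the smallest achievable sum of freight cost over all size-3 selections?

16

Open {#1, #2, #3}.
  R-α→#2 4, R-β→#1 1, R-γ→#3 1, R-δ→#2 2, R-ε→#2 7, R-ζ→#3 1  ⇒ total 16.
Compare {#2, #3, #5}: total 19.
Compare {#2, #3, #4}: total 21.
No size-3 selection does better; minimum is 16.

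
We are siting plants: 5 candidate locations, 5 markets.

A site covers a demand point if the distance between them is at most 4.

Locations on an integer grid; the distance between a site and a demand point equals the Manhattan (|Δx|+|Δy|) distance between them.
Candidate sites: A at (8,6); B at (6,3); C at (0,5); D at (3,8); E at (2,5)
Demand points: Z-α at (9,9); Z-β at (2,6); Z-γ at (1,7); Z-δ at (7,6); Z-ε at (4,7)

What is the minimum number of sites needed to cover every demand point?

2

Coverage sets (demand points within 4 of each site):
  A: {Z-α, Z-δ}
  B: {Z-δ}
  C: {Z-β, Z-γ}
  D: {Z-β, Z-γ, Z-ε}
  E: {Z-β, Z-γ, Z-ε}
No single site covers all 5 demand points.
But {A, D} covers everything, so the minimum is 2.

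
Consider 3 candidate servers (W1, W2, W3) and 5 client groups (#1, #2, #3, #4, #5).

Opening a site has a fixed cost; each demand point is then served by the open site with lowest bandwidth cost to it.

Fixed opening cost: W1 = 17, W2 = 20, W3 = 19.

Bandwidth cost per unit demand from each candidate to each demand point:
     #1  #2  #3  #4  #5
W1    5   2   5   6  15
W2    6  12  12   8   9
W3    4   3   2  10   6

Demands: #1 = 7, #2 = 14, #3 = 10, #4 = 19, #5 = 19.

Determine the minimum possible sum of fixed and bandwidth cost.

340

Open {W1, W3}: assign each demand point to its cheapest open site.
  #1→W3 7×4=28, #2→W1 14×2=28, #3→W3 10×2=20, #4→W1 19×6=114, #5→W3 19×6=114
  bandwidth cost 304, fixed 36 → total 340.
Compare {W1, W2, W3}: bandwidth cost 304 + fixed 56 = 360.
Compare {W2, W3}: bandwidth cost 356 + fixed 39 = 395.
Compare {W3}: bandwidth cost 394 + fixed 19 = 413.
All other subsets cost ≥ 360. Minimum total cost: 340.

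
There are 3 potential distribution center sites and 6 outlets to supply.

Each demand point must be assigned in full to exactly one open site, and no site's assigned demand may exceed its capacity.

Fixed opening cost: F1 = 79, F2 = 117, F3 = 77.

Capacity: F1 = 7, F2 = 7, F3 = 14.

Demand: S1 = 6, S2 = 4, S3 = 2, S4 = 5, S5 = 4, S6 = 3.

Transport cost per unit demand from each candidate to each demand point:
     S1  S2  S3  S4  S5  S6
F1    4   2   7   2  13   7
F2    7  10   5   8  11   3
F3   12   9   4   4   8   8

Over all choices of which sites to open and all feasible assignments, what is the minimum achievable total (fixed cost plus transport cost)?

404

Open {F1, F2, F3}; cheapest assignment that respects the capacities:
  F1 (cap 7, load 6): S1 — cost 6×4 = 24
  F2 (cap 7, load 5): S3, S6 — cost 2×5 + 3×3 = 19
  F3 (cap 14, load 13): S2, S4, S5 — cost 4×9 + 5×4 + 4×8 = 88
  Shipping 131, fixed 273 → total 404.
  Any other capacity-feasible assignment to {F1, F2, F3} ships for at least 131.
Total demand is 24 and no other set of sites has combined capacity ≥ 24, so {F1, F2, F3} is the only feasible choice of open sites. Minimum: 404.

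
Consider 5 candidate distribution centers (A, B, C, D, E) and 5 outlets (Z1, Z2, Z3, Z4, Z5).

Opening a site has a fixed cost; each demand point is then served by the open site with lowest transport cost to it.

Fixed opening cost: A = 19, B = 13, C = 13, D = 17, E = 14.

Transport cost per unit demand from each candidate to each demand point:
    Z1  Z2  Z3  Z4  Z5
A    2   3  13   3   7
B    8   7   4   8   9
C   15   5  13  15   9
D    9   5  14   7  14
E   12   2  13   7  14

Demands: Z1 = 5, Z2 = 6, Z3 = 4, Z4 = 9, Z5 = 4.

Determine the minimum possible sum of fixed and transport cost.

Open {A, B}: assign each demand point to its cheapest open site.
  Z1→A 5×2=10, Z2→A 6×3=18, Z3→B 4×4=16, Z4→A 9×3=27, Z5→A 4×7=28
  transport cost 99, fixed 32 → total 131.
Compare {A, B, E}: transport cost 93 + fixed 46 = 139.
Compare {A, B, C}: transport cost 99 + fixed 45 = 144.
Compare {A, B, D}: transport cost 99 + fixed 49 = 148.
All other subsets cost ≥ 139. Minimum total cost: 131.

131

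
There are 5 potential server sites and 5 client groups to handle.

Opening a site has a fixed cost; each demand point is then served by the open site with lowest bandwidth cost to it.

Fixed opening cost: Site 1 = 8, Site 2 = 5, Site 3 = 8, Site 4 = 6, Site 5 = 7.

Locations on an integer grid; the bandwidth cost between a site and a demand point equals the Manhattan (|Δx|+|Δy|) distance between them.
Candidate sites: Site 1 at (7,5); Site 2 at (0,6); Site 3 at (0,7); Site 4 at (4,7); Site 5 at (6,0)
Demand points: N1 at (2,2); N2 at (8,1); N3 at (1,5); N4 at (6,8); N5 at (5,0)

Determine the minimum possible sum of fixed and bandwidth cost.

31

Open {Site 4, Site 5}: assign each demand point to its cheapest open site.
  N1→Site 5 6, N2→Site 5 3, N3→Site 4 5, N4→Site 4 3, N5→Site 5 1
  bandwidth cost 18, fixed 13 → total 31.
Compare {Site 2, Site 5}: bandwidth cost 20 + fixed 12 = 32.
Compare {Site 2, Site 4, Site 5}: bandwidth cost 15 + fixed 18 = 33.
Compare {Site 5}: bandwidth cost 28 + fixed 7 = 35.
All other subsets cost ≥ 32. Minimum total cost: 31.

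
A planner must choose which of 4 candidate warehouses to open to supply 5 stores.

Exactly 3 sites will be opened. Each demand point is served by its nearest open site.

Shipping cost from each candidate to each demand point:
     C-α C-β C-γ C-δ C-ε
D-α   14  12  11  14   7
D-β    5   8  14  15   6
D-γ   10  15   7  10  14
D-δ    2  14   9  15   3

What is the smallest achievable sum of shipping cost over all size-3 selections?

30

Open {D-β, D-γ, D-δ}.
  C-α→D-δ 2, C-β→D-β 8, C-γ→D-γ 7, C-δ→D-γ 10, C-ε→D-δ 3  ⇒ total 30.
Compare {D-α, D-γ, D-δ}: total 34.
Compare {D-α, D-β, D-γ}: total 36.
No size-3 selection does better; minimum is 30.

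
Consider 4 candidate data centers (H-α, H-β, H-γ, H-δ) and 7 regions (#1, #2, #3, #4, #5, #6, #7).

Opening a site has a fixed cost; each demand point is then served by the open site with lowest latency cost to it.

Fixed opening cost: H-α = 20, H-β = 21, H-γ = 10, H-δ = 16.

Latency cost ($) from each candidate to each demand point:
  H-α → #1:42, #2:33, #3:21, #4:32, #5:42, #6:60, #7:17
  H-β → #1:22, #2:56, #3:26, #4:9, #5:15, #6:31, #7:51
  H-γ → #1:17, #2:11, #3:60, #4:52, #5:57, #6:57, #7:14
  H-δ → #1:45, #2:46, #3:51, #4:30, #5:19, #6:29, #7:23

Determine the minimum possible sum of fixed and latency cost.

Open {H-β, H-γ}: assign each demand point to its cheapest open site.
  #1→H-γ 17, #2→H-γ 11, #3→H-β 26, #4→H-β 9, #5→H-β 15, #6→H-β 31, #7→H-γ 14
  latency cost 123, fixed 31 → total 154.
Compare {H-β, H-γ, H-δ}: latency cost 121 + fixed 47 = 168.
Compare {H-α, H-β, H-γ}: latency cost 118 + fixed 51 = 169.
Compare {H-α, H-β, H-γ, H-δ}: latency cost 116 + fixed 67 = 183.
All other subsets cost ≥ 168. Minimum total cost: 154.

154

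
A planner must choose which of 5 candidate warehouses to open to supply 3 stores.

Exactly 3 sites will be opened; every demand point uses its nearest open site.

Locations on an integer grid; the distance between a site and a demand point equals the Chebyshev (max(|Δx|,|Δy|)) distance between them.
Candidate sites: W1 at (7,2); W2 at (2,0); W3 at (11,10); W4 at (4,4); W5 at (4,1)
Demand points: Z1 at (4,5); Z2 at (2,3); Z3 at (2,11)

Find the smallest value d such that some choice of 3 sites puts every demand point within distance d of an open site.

7

Open {W1, W2, W4}.
  Farthest demand point is Z3 at distance 7 (to W4); all others are ≤ 7.
With {W1, W3, W4} the worst case is 7.
With {W1, W4, W5} the worst case is 7.
No size-3 selection achieves below 7.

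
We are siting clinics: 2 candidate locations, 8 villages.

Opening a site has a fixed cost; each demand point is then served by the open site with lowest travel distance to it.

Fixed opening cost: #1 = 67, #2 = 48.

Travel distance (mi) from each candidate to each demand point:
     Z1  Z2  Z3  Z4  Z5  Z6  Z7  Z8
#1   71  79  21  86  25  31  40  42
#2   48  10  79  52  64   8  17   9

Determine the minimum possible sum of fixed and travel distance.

Open {#1, #2}: assign each demand point to its cheapest open site.
  Z1→#2 48, Z2→#2 10, Z3→#1 21, Z4→#2 52, Z5→#1 25, Z6→#2 8, Z7→#2 17, Z8→#2 9
  travel distance 190, fixed 115 → total 305.
Compare {#2}: travel distance 287 + fixed 48 = 335.
Compare {#1}: travel distance 395 + fixed 67 = 462.

305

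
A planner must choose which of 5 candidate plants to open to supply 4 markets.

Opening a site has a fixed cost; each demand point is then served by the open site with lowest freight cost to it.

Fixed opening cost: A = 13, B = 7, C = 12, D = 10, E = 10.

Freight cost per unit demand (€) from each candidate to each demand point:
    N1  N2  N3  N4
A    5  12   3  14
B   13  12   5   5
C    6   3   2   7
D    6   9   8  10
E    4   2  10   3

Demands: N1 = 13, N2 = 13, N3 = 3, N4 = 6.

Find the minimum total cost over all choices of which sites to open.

124

Open {C, E}: assign each demand point to its cheapest open site.
  N1→E 13×4=52, N2→E 13×2=26, N3→C 3×2=6, N4→E 6×3=18
  freight cost 102, fixed 22 → total 124.
Compare {A, E}: freight cost 105 + fixed 23 = 128.
Compare {B, E}: freight cost 111 + fixed 17 = 128.
Compare {B, C, E}: freight cost 102 + fixed 29 = 131.
All other subsets cost ≥ 128. Minimum total cost: 124.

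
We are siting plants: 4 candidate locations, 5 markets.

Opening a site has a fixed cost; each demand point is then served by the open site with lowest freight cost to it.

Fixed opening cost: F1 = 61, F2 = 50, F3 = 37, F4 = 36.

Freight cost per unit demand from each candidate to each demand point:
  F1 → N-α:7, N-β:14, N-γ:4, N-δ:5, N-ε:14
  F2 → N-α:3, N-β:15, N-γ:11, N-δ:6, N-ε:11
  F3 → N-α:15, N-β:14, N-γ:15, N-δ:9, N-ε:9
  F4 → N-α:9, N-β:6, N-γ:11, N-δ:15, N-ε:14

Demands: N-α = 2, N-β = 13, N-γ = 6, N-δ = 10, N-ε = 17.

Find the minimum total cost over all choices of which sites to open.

Open {F1, F3, F4}: assign each demand point to its cheapest open site.
  N-α→F1 2×7=14, N-β→F4 13×6=78, N-γ→F1 6×4=24, N-δ→F1 10×5=50, N-ε→F3 17×9=153
  freight cost 319, fixed 134 → total 453.
Compare {F3, F4}: freight cost 405 + fixed 73 = 478.
Compare {F2, F4}: freight cost 397 + fixed 86 = 483.
Compare {F2, F3, F4}: freight cost 363 + fixed 123 = 486.
All other subsets cost ≥ 478. Minimum total cost: 453.

453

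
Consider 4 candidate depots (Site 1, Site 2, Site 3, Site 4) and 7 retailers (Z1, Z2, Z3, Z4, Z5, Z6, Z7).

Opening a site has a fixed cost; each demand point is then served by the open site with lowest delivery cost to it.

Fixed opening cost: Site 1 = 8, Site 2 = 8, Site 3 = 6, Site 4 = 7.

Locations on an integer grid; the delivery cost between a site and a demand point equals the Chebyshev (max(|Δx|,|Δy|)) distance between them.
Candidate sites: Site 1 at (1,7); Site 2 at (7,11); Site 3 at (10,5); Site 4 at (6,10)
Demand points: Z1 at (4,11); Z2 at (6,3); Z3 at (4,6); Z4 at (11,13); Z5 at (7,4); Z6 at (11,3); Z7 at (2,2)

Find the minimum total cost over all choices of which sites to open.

41

Open {Site 3, Site 4}: assign each demand point to its cheapest open site.
  Z1→Site 4 2, Z2→Site 3 4, Z3→Site 4 4, Z4→Site 4 5, Z5→Site 3 3, Z6→Site 3 2, Z7→Site 3 8
  delivery cost 28, fixed 13 → total 41.
Compare {Site 3}: delivery cost 37 + fixed 6 = 43.
Compare {Site 1, Site 3}: delivery cost 29 + fixed 14 = 43.
Compare {Site 2, Site 3}: delivery cost 29 + fixed 14 = 43.
All other subsets cost ≥ 43. Minimum total cost: 41.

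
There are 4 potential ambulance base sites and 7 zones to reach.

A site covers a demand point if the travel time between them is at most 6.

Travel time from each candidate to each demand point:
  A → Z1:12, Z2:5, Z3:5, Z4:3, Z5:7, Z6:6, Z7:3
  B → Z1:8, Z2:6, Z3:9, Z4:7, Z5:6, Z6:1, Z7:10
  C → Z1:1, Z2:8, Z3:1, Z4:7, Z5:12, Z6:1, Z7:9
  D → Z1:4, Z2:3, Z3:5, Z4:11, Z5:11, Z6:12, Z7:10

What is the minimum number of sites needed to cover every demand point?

Coverage sets (demand points within 6 of each site):
  A: {Z2, Z3, Z4, Z6, Z7}
  B: {Z2, Z5, Z6}
  C: {Z1, Z3, Z6}
  D: {Z1, Z2, Z3}
No 2 sites suffice: every size-2 union leaves at least one demand point uncovered.
But {A, B, C} covers everything, so the minimum is 3.

3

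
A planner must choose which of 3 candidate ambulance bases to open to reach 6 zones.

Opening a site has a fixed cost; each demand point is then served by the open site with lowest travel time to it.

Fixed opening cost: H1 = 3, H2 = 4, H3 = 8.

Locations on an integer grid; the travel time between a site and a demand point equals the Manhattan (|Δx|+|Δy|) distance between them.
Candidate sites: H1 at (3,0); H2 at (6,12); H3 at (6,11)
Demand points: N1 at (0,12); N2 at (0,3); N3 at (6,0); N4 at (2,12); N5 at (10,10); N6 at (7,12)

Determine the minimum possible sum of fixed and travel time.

Open {H1, H2}: assign each demand point to its cheapest open site.
  N1→H2 6, N2→H1 6, N3→H1 3, N4→H2 4, N5→H2 6, N6→H2 1
  travel time 26, fixed 7 → total 33.
Compare {H1, H3}: travel time 28 + fixed 11 = 39.
Compare {H1, H2, H3}: travel time 25 + fixed 15 = 40.
Compare {H2}: travel time 44 + fixed 4 = 48.
All other subsets cost ≥ 39. Minimum total cost: 33.

33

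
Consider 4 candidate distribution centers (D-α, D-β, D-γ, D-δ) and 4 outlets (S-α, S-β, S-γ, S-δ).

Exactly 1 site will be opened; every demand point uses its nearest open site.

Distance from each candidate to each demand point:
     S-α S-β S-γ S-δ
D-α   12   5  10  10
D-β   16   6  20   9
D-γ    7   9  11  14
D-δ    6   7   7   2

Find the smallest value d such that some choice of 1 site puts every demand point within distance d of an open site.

Open {D-δ}.
  Farthest demand point is S-β at distance 7 (to D-δ); all others are ≤ 7.
With {D-α} the worst case is 12.
With {D-γ} the worst case is 14.
No size-1 selection achieves below 7.

7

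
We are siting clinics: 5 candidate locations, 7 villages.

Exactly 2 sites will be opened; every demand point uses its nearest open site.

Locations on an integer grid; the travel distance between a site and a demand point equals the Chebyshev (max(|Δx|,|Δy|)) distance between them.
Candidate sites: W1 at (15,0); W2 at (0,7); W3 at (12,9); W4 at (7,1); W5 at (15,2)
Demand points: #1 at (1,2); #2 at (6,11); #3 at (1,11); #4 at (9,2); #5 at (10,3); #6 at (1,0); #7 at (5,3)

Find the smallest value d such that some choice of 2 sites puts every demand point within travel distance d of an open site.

6

Open {W2, W4}.
  Farthest demand point is #2 at travel distance 6 (to W2); all others are ≤ 6.
With {W1, W2} the worst case is 7.
With {W2, W3} the worst case is 7.
No size-2 selection achieves below 6.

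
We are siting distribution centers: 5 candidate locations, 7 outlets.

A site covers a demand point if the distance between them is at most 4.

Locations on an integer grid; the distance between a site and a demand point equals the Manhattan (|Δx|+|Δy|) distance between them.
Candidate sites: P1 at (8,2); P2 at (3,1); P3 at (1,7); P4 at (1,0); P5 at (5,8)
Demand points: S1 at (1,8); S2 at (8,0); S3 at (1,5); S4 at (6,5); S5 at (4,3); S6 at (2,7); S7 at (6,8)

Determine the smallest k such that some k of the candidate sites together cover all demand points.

Coverage sets (demand points within 4 of each site):
  P1: {S2}
  P2: {S5}
  P3: {S1, S3, S6}
  P4: {}
  P5: {S1, S4, S6, S7}
No 3 sites suffice: every size-3 union leaves at least one demand point uncovered.
But {P1, P2, P3, P5} covers everything, so the minimum is 4.

4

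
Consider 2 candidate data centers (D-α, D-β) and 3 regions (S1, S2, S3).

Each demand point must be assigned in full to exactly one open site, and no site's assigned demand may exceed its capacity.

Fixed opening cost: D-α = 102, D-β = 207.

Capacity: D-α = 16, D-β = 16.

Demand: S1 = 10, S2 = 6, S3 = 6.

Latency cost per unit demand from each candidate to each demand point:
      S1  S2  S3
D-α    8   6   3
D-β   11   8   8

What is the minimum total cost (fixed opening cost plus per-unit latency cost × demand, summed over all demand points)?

Open {D-α, D-β}; cheapest assignment that respects the capacities:
  D-α (cap 16, load 16): S1, S3 — cost 10×8 + 6×3 = 98
  D-β (cap 16, load 6): S2 — cost 6×8 = 48
  Shipping 146, fixed 309 → total 455.
  Any other capacity-feasible assignment to {D-α, D-β} ships for at least 146.
Total demand is 22 and no other set of sites has combined capacity ≥ 22, so {D-α, D-β} is the only feasible choice of open sites. Minimum: 455.

455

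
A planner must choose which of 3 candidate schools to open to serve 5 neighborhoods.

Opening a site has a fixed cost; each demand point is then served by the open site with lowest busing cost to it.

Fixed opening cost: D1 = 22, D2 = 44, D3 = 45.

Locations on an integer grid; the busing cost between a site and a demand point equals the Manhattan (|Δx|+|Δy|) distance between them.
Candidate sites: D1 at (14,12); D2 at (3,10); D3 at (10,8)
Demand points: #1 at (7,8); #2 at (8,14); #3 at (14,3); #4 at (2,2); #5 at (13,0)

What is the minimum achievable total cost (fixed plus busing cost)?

Open {D1}: assign each demand point to its cheapest open site.
  #1→D1 11, #2→D1 8, #3→D1 9, #4→D1 22, #5→D1 13
  busing cost 63, fixed 22 → total 85.
Compare {D3}: busing cost 45 + fixed 45 = 90.
Compare {D2}: busing cost 62 + fixed 44 = 106.
Compare {D1, D2}: busing cost 45 + fixed 66 = 111.
All other subsets cost ≥ 90. Minimum total cost: 85.

85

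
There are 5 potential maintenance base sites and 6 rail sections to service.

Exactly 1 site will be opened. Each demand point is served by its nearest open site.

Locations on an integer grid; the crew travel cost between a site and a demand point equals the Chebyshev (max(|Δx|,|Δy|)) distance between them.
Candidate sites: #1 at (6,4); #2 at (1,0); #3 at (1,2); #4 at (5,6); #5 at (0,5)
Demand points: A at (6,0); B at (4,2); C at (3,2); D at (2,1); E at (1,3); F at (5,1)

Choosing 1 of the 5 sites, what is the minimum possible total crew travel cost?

16

Open {#3}.
  A→#3 5, B→#3 3, C→#3 2, D→#3 1, E→#3 1, F→#3 4  ⇒ total 16.
Compare {#2}: total 18.
Compare {#1}: total 21.
No size-1 selection does better; minimum is 16.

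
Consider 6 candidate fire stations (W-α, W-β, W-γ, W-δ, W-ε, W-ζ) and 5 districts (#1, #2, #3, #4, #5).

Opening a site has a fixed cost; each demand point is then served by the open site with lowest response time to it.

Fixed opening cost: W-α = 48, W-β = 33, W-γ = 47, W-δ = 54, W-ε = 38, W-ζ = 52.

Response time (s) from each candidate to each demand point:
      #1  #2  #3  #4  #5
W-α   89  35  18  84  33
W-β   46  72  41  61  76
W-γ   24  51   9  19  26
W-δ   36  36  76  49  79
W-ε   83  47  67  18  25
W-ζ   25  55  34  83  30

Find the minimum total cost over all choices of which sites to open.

Open {W-γ}: assign each demand point to its cheapest open site.
  #1→W-γ 24, #2→W-γ 51, #3→W-γ 9, #4→W-γ 19, #5→W-γ 26
  response time 129, fixed 47 → total 176.
Compare {W-α, W-γ}: response time 113 + fixed 95 = 208.
Compare {W-γ, W-ε}: response time 123 + fixed 85 = 208.
Compare {W-β, W-γ}: response time 129 + fixed 80 = 209.
All other subsets cost ≥ 208. Minimum total cost: 176.

176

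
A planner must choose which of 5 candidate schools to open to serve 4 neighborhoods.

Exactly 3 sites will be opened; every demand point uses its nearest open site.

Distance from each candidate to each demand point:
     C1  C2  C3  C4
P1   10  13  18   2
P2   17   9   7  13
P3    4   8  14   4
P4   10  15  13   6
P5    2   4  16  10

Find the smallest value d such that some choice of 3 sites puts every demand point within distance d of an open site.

Open {P1, P2, P5}.
  Farthest demand point is C3 at distance 7 (to P2); all others are ≤ 7.
With {P2, P3, P5} the worst case is 7.
With {P2, P4, P5} the worst case is 7.
No size-3 selection achieves below 7.

7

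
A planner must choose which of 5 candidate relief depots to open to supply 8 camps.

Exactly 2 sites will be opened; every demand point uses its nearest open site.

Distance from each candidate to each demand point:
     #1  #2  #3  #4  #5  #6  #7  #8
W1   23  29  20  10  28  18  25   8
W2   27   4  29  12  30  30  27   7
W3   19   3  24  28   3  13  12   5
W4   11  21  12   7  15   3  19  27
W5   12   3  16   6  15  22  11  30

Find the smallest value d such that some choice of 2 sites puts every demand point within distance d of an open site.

Open {W3, W4}.
  Farthest demand point is #3 at distance 12 (to W4); all others are ≤ 12.
With {W3, W5} the worst case is 16.
With {W1, W5} the worst case is 18.
No size-2 selection achieves below 12.

12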